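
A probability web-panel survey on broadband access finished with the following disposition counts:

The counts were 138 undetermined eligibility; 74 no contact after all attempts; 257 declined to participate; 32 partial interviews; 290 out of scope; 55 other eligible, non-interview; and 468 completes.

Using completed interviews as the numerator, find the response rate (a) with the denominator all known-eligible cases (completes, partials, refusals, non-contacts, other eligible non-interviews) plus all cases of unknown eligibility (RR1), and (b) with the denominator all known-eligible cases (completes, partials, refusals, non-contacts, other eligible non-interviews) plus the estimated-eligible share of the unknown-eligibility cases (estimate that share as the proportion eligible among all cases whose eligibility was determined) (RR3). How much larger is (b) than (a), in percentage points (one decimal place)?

1.6

Numerator: 468
Denominator: 468 + 32 + 257 + 74 + 55 + 138 = 1024
RR1 = 468 / 1024 = 0.4570
Determined eligible: 468 + 32 + 257 + 74 + 55 = 886
e = 886 / (886 + 290) = 886 / 1176 = 0.7534
Eligible share of unknowns: 0.7534 × 138 = 103.97
Denominator: 886 + 103.97 = 989.97
RR3 = 468 / 989.97 = 0.4727
Difference = 47.27 − 45.70 = 1.57 percentage points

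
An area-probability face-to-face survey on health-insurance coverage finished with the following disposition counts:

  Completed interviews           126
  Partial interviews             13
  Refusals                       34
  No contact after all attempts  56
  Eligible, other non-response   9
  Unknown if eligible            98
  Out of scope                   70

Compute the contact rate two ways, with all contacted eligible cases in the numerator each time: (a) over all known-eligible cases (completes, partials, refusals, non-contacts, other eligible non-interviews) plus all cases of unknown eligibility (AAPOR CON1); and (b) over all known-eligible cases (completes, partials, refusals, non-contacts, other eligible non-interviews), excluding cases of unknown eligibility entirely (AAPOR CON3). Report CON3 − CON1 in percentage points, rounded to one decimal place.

Numerator: 126 + 13 + 34 + 9 = 182
Base: 126 + 13 + 34 + 56 + 9 + 98 = 336
CON1 = 182 / 336 = 0.5417
Base: 126 + 13 + 34 + 56 + 9 = 238
CON3 = 182 / 238 = 0.7647
Difference = 76.47 − 54.17 = 22.30 percentage points

22.3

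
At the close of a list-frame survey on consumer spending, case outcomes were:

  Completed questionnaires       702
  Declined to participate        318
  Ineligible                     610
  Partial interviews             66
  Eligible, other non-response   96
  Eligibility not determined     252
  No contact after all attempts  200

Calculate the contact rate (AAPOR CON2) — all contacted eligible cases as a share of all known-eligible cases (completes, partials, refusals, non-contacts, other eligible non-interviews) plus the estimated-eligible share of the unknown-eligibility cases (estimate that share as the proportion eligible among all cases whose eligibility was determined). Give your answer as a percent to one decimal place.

Num → 702 + 66 + 318 + 96 = 1182
Determined eligible → 702 + 66 + 318 + 200 + 96 = 1382
e = 1382 / (1382 + 610) = 1382 / 1992 = 0.6938
e × U → 0.6938 × 252 = 174.84
Denominator → 1382 + 174.84 = 1556.84
CON2 = 1182 / 1556.84 = 0.7592

75.9%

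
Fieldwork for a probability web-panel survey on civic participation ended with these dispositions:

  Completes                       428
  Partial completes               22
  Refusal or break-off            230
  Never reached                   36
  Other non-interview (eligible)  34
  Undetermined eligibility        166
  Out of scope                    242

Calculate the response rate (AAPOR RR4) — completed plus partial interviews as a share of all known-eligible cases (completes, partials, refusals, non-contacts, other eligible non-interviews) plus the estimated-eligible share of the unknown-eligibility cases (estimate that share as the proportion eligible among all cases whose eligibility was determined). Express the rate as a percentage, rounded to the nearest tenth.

51.4%

Num → 428 + 22 = 450
Determined eligible → 428 + 22 + 230 + 36 + 34 = 750
e = 750 / (750 + 242) = 750 / 992 = 0.7560
e × U → 0.7560 × 166 = 125.50
Denom → 750 + 125.50 = 875.50
RR4 = 450 / 875.50 = 0.5140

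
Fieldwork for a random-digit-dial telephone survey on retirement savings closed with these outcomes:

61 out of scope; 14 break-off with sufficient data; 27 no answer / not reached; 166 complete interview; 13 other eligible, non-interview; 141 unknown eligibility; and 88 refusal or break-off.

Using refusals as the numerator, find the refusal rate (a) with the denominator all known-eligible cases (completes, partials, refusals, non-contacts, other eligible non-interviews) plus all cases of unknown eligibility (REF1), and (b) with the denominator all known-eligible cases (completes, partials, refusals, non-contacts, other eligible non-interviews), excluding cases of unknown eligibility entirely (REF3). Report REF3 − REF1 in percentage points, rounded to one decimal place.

Numerator = 88
Denominator = 166 + 14 + 88 + 27 + 13 + 141 = 449
REF1 = 88 / 449 = 0.1960
Denominator = 166 + 14 + 88 + 27 + 13 = 308
REF3 = 88 / 308 = 0.2857
Difference = 28.57 − 19.60 = 8.97 percentage points

9.0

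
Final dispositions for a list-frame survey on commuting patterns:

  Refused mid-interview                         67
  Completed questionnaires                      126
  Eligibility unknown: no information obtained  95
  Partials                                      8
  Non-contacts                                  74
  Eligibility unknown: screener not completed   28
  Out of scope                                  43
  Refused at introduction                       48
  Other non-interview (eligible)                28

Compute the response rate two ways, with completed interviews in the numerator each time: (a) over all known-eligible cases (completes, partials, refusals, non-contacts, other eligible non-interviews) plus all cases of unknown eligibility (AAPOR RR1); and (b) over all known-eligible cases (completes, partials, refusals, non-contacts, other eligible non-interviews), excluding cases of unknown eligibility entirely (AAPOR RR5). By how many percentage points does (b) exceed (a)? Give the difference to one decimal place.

9.3

Refusal or break-off = 48 + 67 = 115
Undetermined eligibility = 28 + 95 = 123
Top: 126
Base: 126 + 8 + 115 + 74 + 28 + 123 = 474
RR1 = 126 / 474 = 0.2658
Base: 126 + 8 + 115 + 74 + 28 = 351
RR5 = 126 / 351 = 0.3590
Difference = 35.90 − 26.58 = 9.32 percentage points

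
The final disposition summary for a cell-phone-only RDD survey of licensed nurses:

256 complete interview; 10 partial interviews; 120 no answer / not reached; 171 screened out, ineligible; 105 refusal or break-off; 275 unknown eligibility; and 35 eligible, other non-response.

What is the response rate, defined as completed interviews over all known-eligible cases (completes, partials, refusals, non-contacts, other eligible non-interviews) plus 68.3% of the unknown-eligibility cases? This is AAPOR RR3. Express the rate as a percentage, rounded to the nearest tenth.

Top → 256
Determined eligible → 256 + 10 + 105 + 120 + 35 = 526
Eligible share of unknowns → 0.6830 × 275 = 187.83
Denominator → 526 + 187.83 = 713.83
RR3 = 256 / 713.83 = 0.3586

35.9%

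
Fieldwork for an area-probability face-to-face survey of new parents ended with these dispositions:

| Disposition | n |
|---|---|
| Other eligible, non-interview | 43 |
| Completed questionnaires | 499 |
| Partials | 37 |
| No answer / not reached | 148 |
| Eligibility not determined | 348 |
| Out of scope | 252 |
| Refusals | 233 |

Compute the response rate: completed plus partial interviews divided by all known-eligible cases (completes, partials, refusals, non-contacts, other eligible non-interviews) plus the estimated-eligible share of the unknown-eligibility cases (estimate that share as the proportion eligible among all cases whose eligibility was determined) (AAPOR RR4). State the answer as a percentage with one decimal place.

Num → 499 + 37 = 536
Eligible (known) → 499 + 37 + 233 + 148 + 43 = 960
e = 960 / (960 + 252) = 960 / 1212 = 0.7921
e × U → 0.7921 × 348 = 275.65
Denom → 960 + 275.65 = 1235.65
RR4 = 536 / 1235.65 = 0.4338

43.4%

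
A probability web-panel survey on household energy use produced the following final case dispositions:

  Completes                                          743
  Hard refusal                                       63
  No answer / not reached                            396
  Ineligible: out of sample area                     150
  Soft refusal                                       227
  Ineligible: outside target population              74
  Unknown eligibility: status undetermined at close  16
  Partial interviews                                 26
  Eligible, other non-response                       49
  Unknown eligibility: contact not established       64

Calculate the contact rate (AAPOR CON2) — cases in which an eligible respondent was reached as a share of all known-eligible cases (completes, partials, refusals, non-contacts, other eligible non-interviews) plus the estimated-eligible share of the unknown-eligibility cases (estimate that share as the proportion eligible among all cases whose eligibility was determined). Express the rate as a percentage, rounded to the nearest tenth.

Refusal or break-off = 63 + 227 = 290
Eligibility not determined = 64 + 16 = 80
Ineligible = 74 + 150 = 224
Num → 743 + 26 + 290 + 49 = 1108
Determined eligible → 743 + 26 + 290 + 396 + 49 = 1504
e = 1504 / (1504 + 224) = 1504 / 1728 = 0.8704
Eligible share of unknowns → 0.8704 × 80 = 69.63
Base → 1504 + 69.63 = 1573.63
CON2 = 1108 / 1573.63 = 0.7041

70.4%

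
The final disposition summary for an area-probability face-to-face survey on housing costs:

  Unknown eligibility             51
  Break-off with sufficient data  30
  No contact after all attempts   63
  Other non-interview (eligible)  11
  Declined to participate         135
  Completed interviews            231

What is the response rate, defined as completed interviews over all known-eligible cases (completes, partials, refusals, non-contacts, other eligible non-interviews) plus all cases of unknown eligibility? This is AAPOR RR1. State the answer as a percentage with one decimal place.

44.3%

Top: 231
Base: 231 + 30 + 135 + 63 + 11 + 51 = 521
RR1 = 231 / 521 = 0.4434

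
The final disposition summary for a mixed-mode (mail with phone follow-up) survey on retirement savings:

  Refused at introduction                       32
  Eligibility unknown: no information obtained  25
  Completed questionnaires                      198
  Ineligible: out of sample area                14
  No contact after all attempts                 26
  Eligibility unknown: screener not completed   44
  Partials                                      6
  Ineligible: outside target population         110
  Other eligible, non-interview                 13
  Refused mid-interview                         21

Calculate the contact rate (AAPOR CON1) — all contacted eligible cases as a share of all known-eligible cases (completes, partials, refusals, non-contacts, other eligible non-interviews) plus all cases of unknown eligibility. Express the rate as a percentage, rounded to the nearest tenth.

Declined to participate = 32 + 21 = 53
Eligibility not determined = 44 + 25 = 69
Screened out, ineligible = 110 + 14 = 124
Numerator: 198 + 6 + 53 + 13 = 270
Base: 198 + 6 + 53 + 26 + 13 + 69 = 365
CON1 = 270 / 365 = 0.7397

74.0%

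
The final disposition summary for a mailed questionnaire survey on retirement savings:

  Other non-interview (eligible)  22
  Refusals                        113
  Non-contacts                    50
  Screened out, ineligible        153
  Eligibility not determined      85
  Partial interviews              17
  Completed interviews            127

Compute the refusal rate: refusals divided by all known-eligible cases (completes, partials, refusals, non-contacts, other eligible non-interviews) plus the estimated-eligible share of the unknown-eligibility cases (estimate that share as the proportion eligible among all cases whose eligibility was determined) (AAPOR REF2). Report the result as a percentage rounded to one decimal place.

Num: 113
Known eligible: 127 + 17 + 113 + 50 + 22 = 329
e = 329 / (329 + 153) = 329 / 482 = 0.6826
Eligible share of unknowns: 0.6826 × 85 = 58.02
Base: 329 + 58.02 = 387.02
REF2 = 113 / 387.02 = 0.2920

29.2%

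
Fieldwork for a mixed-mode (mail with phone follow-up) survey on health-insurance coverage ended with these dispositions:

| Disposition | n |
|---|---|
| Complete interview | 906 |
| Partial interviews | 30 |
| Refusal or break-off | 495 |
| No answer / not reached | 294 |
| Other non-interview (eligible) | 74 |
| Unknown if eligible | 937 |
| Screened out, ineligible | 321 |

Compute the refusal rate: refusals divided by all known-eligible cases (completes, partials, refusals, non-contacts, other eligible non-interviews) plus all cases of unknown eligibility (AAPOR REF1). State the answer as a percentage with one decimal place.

18.1%

Top = 495
Denominator = 906 + 30 + 495 + 294 + 74 + 937 = 2736
REF1 = 495 / 2736 = 0.1809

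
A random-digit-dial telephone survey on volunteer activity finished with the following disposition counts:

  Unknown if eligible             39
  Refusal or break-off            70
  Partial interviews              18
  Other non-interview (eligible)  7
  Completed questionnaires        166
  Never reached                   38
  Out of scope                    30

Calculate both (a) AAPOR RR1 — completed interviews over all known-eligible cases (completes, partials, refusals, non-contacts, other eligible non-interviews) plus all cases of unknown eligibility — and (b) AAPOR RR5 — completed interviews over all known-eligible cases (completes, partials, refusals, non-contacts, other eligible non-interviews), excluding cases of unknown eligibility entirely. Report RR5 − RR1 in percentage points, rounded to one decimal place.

6.4

Numerator → 166
Base → 166 + 18 + 70 + 38 + 7 + 39 = 338
RR1 = 166 / 338 = 0.4911
Base → 166 + 18 + 70 + 38 + 7 = 299
RR5 = 166 / 299 = 0.5552
Difference = 55.52 − 49.11 = 6.41 percentage points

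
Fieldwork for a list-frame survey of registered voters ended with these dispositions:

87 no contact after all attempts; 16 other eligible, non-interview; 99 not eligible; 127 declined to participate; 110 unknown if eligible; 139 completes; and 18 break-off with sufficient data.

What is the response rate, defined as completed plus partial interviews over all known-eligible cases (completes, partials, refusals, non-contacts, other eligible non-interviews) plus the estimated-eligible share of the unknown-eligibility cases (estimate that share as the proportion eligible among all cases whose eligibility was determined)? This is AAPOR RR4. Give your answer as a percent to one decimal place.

Num = 139 + 18 = 157
Determined eligible = 139 + 18 + 127 + 87 + 16 = 387
e = 387 / (387 + 99) = 387 / 486 = 0.7963
Estimated eligible among unknowns = 0.7963 × 110 = 87.59
Denominator = 387 + 87.59 = 474.59
RR4 = 157 / 474.59 = 0.3308

33.1%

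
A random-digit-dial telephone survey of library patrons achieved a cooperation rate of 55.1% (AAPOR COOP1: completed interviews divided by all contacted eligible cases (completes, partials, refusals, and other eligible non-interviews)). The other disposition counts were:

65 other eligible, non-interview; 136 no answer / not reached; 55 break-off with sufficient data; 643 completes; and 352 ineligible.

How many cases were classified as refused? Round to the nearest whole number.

404

COOP1 = 643 / D = 0.551
D = 643 / 0.551 = 1167.0
Remaining denominator categories sum to 763
refused = 1167.0 − 763 ≈ 404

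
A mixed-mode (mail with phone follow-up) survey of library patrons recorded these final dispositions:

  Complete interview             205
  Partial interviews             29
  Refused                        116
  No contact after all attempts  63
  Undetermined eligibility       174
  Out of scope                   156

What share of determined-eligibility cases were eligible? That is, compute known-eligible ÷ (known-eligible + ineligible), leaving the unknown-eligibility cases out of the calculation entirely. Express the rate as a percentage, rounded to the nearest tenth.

Known eligible: 205 + 29 + 116 + 63 = 413
e = 413 / (413 + 156) = 413 / 569 = 0.7258

72.6%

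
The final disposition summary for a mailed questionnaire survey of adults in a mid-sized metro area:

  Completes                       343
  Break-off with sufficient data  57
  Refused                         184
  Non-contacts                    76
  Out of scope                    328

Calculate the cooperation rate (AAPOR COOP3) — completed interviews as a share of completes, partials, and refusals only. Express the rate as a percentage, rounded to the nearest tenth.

58.7%

Num = 343
Denom = 343 + 57 + 184 = 584
COOP3 = 343 / 584 = 0.5873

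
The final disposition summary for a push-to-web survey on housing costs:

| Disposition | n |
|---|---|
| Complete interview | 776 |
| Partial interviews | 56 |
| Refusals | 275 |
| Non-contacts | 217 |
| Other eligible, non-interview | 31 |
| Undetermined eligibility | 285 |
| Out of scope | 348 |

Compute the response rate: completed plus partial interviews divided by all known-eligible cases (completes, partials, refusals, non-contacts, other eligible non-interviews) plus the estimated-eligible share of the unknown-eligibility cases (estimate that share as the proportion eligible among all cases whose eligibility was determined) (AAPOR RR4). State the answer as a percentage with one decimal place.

52.6%

Num → 776 + 56 = 832
Determined eligible → 776 + 56 + 275 + 217 + 31 = 1355
e = 1355 / (1355 + 348) = 1355 / 1703 = 0.7957
Estimated eligible among unknowns → 0.7957 × 285 = 226.77
Denominator → 1355 + 226.77 = 1581.77
RR4 = 832 / 1581.77 = 0.5260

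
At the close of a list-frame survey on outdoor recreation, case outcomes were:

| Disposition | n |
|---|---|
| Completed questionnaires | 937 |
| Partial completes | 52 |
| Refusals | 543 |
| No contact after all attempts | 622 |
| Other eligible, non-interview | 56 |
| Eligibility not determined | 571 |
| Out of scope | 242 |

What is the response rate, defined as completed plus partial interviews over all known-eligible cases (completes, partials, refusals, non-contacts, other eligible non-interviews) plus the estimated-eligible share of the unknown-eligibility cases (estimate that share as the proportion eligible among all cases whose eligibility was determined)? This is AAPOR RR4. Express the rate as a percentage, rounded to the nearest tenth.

Num: 937 + 52 = 989
Eligible (known): 937 + 52 + 543 + 622 + 56 = 2210
e = 2210 / (2210 + 242) = 2210 / 2452 = 0.9013
Eligible share of unknowns: 0.9013 × 571 = 514.64
Denominator: 2210 + 514.64 = 2724.64
RR4 = 989 / 2724.64 = 0.3630

36.3%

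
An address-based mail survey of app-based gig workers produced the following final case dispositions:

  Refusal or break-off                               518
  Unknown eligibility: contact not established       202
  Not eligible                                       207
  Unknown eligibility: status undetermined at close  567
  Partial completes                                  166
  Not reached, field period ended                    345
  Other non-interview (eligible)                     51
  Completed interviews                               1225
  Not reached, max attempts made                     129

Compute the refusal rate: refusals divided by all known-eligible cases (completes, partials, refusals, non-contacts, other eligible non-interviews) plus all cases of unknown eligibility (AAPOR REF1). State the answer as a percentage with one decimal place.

Never reached = 345 + 129 = 474
Undetermined eligibility = 202 + 567 = 769
Top → 518
Base → 1225 + 166 + 518 + 474 + 51 + 769 = 3203
REF1 = 518 / 3203 = 0.1617

16.2%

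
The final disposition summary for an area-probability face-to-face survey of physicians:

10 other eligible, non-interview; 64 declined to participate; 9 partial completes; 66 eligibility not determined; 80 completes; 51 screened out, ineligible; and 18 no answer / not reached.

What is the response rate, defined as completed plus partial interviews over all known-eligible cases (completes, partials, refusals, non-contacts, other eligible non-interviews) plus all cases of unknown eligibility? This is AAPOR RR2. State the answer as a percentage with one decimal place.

Numerator: 80 + 9 = 89
Base: 80 + 9 + 64 + 18 + 10 + 66 = 247
RR2 = 89 / 247 = 0.3603

36.0%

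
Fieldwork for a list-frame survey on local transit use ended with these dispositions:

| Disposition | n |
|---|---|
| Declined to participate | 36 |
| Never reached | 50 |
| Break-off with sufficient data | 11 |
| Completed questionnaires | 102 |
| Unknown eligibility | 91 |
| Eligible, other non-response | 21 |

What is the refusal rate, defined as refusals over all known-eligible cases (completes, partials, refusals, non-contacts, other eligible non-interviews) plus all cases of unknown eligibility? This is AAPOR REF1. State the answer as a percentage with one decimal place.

11.6%

Top → 36
Denominator → 102 + 11 + 36 + 50 + 21 + 91 = 311
REF1 = 36 / 311 = 0.1158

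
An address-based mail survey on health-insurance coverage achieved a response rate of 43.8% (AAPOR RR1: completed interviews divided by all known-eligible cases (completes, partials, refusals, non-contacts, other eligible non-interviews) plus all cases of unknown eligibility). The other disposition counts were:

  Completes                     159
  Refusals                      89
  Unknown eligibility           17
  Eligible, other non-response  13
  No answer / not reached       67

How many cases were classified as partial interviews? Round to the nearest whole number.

18

RR1 = 159 / D = 0.438
D = 159 / 0.438 = 363.0
Other denominator terms total 345
partial interviews = 363.0 − 345 ≈ 18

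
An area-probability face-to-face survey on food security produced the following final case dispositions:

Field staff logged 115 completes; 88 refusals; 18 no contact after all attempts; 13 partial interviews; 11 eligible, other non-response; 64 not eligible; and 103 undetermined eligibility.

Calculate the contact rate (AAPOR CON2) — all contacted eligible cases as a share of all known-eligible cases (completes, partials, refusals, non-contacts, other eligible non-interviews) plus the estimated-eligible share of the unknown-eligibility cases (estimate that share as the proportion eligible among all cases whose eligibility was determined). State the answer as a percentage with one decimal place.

69.5%

Numerator = 115 + 13 + 88 + 11 = 227
Determined eligible = 115 + 13 + 88 + 18 + 11 = 245
e = 245 / (245 + 64) = 245 / 309 = 0.7929
Estimated eligible among unknowns = 0.7929 × 103 = 81.67
Denominator = 245 + 81.67 = 326.67
CON2 = 227 / 326.67 = 0.6949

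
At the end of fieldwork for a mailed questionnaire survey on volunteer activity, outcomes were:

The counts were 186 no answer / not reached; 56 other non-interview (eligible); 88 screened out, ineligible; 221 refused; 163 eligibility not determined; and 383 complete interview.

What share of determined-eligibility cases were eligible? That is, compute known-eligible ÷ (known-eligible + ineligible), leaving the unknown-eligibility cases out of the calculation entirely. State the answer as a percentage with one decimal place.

Known eligible → 383 + 221 + 186 + 56 = 846
e = 846 / (846 + 88) = 846 / 934 = 0.9058

90.6%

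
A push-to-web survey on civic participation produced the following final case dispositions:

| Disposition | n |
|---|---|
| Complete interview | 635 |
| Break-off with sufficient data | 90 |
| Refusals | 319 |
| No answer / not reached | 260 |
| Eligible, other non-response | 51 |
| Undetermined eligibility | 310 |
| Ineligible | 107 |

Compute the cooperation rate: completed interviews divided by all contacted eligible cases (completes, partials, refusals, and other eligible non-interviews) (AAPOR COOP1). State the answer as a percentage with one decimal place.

58.0%

Numerator = 635
Denominator = 635 + 90 + 319 + 51 = 1095
COOP1 = 635 / 1095 = 0.5799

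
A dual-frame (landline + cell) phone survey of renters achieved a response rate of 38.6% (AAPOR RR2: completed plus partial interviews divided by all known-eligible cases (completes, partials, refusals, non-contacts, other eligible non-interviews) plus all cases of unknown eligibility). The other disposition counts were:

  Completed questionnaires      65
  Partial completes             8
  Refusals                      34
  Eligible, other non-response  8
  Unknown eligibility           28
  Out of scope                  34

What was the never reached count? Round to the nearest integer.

46

Num = 65 + 8 = 73
RR2 = 73 / D = 0.386
D = 73 / 0.386 = 189.1
Other denominator terms total 143
never reached = 189.1 − 143 ≈ 46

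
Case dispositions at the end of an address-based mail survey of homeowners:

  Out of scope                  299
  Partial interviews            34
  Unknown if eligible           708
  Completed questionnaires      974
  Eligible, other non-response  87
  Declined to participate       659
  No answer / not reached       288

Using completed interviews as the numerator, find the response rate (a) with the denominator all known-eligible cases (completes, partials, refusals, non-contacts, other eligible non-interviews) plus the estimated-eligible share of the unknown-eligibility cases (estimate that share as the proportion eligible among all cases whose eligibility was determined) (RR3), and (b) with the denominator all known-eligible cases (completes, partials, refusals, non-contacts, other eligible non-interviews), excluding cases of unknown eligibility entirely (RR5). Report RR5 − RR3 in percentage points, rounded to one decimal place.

11.1

Numerator = 974
Eligible (known) = 974 + 34 + 659 + 288 + 87 = 2042
e = 2042 / (2042 + 299) = 2042 / 2341 = 0.8723
e × U = 0.8723 × 708 = 617.59
Denominator = 2042 + 617.59 = 2659.59
RR3 = 974 / 2659.59 = 0.3662
Denominator = 974 + 34 + 659 + 288 + 87 = 2042
RR5 = 974 / 2042 = 0.4770
Difference = 47.70 − 36.62 = 11.08 percentage points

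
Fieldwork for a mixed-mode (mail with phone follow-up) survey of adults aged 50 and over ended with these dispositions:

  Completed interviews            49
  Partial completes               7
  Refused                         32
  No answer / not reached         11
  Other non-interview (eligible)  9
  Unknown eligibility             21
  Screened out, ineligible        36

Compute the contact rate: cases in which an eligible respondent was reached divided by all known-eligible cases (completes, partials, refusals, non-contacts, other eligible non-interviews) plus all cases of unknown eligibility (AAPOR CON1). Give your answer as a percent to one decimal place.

Num: 49 + 7 + 32 + 9 = 97
Denominator: 49 + 7 + 32 + 11 + 9 + 21 = 129
CON1 = 97 / 129 = 0.7519

75.2%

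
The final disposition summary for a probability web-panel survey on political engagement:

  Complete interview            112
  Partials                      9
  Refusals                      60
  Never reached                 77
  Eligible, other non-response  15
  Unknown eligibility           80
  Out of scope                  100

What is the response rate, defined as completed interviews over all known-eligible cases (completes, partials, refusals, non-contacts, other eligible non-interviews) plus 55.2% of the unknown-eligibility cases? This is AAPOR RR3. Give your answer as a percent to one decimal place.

Top = 112
Eligible (known) = 112 + 9 + 60 + 77 + 15 = 273
Eligible share of unknowns = 0.5520 × 80 = 44.16
Denominator = 273 + 44.16 = 317.16
RR3 = 112 / 317.16 = 0.3531

35.3%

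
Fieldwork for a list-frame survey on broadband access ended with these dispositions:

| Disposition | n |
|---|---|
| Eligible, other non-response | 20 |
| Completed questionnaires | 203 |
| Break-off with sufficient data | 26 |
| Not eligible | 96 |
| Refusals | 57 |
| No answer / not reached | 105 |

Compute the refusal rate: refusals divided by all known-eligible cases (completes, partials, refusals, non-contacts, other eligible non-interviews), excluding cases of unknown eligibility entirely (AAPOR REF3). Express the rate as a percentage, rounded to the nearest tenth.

13.9%

Num = 57
Denom = 203 + 26 + 57 + 105 + 20 = 411
REF3 = 57 / 411 = 0.1387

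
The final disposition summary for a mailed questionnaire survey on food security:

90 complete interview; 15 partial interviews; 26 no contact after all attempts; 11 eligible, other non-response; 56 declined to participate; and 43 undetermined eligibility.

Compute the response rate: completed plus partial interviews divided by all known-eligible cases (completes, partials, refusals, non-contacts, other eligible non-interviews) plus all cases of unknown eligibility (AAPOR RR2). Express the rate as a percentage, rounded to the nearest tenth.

43.6%

Num: 90 + 15 = 105
Base: 90 + 15 + 56 + 26 + 11 + 43 = 241
RR2 = 105 / 241 = 0.4357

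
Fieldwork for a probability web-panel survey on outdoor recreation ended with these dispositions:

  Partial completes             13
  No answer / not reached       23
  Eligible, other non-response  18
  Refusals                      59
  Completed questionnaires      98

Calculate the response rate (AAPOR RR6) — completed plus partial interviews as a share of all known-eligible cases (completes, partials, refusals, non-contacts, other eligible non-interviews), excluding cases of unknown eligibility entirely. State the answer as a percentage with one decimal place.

Top = 98 + 13 = 111
Denom = 98 + 13 + 59 + 23 + 18 = 211
RR6 = 111 / 211 = 0.5261

52.6%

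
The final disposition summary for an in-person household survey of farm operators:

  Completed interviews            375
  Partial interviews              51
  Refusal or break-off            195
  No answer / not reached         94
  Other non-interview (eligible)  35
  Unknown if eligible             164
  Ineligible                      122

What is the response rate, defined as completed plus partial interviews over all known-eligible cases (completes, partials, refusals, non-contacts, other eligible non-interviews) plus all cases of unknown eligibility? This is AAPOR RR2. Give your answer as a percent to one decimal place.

46.6%

Num: 375 + 51 = 426
Denominator: 375 + 51 + 195 + 94 + 35 + 164 = 914
RR2 = 426 / 914 = 0.4661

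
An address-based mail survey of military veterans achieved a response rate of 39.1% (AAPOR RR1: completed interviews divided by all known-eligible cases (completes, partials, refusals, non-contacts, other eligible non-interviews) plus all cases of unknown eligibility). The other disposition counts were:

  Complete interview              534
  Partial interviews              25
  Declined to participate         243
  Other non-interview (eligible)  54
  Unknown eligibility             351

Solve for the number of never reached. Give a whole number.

RR1 = 534 / D = 0.391
D = 534 / 0.391 = 1365.7
Rest of base = 1207
never reached = 1365.7 − 1207 ≈ 159

159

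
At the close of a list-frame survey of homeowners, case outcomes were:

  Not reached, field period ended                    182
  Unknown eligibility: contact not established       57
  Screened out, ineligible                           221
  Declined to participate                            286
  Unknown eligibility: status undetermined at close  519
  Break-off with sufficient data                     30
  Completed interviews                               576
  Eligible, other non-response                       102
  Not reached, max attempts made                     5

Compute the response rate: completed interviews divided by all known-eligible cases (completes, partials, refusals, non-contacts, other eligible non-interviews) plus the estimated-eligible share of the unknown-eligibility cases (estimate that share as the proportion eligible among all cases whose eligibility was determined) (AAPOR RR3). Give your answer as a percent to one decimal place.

34.6%

Never reached = 182 + 5 = 187
Eligibility not determined = 57 + 519 = 576
Top = 576
Determined eligible = 576 + 30 + 286 + 187 + 102 = 1181
e = 1181 / (1181 + 221) = 1181 / 1402 = 0.8424
Estimated eligible among unknowns = 0.8424 × 576 = 485.22
Denom = 1181 + 485.22 = 1666.22
RR3 = 576 / 1666.22 = 0.3457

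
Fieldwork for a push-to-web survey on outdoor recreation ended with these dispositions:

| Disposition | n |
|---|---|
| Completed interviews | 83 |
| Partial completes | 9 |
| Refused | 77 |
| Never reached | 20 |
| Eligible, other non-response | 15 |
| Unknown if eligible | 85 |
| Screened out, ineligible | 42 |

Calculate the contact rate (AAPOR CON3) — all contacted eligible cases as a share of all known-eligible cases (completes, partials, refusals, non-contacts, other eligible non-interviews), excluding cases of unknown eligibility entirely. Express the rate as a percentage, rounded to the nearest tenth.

90.2%

Numerator: 83 + 9 + 77 + 15 = 184
Denominator: 83 + 9 + 77 + 20 + 15 = 204
CON3 = 184 / 204 = 0.9020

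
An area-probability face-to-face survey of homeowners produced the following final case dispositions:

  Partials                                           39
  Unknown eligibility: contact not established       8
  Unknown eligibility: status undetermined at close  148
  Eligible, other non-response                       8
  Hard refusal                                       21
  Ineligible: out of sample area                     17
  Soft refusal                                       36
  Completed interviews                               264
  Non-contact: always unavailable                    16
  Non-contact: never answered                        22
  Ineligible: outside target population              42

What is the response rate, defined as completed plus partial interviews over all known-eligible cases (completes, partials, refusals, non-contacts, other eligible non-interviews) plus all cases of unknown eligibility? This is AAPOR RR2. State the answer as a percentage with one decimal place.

53.9%

Refused = 21 + 36 = 57
No contact after all attempts = 22 + 16 = 38
Unknown if eligible = 8 + 148 = 156
Not eligible = 42 + 17 = 59
Numerator: 264 + 39 = 303
Base: 264 + 39 + 57 + 38 + 8 + 156 = 562
RR2 = 303 / 562 = 0.5391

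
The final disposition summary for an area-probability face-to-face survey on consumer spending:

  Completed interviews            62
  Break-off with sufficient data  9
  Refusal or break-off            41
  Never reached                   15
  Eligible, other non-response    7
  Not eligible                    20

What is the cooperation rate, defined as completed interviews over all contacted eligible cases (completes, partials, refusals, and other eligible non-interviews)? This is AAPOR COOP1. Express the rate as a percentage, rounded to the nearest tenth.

52.1%

Numerator: 62
Denom: 62 + 9 + 41 + 7 = 119
COOP1 = 62 / 119 = 0.5210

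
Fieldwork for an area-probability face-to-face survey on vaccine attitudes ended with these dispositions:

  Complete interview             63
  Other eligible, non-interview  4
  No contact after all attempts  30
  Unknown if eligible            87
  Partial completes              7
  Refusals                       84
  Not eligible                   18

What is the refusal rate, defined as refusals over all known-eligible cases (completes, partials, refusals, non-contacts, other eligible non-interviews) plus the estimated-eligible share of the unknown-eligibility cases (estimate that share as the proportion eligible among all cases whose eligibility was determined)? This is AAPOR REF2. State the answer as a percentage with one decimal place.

31.4%

Top: 84
Known eligible: 63 + 7 + 84 + 30 + 4 = 188
e = 188 / (188 + 18) = 188 / 206 = 0.9126
Eligible share of unknowns: 0.9126 × 87 = 79.40
Denom: 188 + 79.40 = 267.40
REF2 = 84 / 267.40 = 0.3141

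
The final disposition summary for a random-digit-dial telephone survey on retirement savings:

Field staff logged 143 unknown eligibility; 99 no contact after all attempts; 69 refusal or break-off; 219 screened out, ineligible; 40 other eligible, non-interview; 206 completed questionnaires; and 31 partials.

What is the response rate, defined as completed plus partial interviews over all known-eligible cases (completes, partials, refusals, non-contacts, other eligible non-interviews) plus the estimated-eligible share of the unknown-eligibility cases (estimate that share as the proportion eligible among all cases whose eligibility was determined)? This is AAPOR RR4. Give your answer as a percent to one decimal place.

Num = 206 + 31 = 237
Determined eligible = 206 + 31 + 69 + 99 + 40 = 445
e = 445 / (445 + 219) = 445 / 664 = 0.6702
e × U = 0.6702 × 143 = 95.84
Denominator = 445 + 95.84 = 540.84
RR4 = 237 / 540.84 = 0.4382

43.8%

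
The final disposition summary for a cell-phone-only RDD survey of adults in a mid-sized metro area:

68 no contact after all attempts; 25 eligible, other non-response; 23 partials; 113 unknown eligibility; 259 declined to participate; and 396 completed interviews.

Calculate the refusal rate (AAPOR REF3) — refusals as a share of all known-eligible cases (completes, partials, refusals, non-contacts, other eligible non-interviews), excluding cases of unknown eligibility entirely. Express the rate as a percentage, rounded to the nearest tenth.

33.6%

Num = 259
Denominator = 396 + 23 + 259 + 68 + 25 = 771
REF3 = 259 / 771 = 0.3359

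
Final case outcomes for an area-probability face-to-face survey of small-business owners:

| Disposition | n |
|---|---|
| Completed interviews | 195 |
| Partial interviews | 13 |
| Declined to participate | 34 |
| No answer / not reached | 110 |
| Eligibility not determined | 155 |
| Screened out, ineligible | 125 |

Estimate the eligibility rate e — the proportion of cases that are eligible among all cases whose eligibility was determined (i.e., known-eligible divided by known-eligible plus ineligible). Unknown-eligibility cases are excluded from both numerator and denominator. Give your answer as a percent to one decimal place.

Eligible (known): 195 + 13 + 34 + 110 = 352
e = 352 / (352 + 125) = 352 / 477 = 0.7379

73.8%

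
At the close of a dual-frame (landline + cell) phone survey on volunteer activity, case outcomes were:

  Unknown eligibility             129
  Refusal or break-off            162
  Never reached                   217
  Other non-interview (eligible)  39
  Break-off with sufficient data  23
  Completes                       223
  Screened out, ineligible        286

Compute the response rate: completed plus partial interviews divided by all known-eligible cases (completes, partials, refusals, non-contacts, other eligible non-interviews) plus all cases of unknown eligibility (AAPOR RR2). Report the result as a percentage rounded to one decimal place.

Top: 223 + 23 = 246
Denom: 223 + 23 + 162 + 217 + 39 + 129 = 793
RR2 = 246 / 793 = 0.3102

31.0%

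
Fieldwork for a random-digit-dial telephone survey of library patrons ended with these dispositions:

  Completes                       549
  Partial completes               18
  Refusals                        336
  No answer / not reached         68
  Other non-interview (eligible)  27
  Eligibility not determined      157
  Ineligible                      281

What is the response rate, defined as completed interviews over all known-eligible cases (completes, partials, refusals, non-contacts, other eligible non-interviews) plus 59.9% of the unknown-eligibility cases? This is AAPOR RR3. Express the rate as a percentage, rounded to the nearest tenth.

Num = 549
Determined eligible = 549 + 18 + 336 + 68 + 27 = 998
Eligible share of unknowns = 0.5990 × 157 = 94.04
Base = 998 + 94.04 = 1092.04
RR3 = 549 / 1092.04 = 0.5027

50.3%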